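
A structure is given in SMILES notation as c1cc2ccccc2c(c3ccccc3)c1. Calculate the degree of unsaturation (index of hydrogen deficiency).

11

Atom tally by fragment:
  naphthalene ring system core → C:10 H:8
  (− 1 ring H displaced by substituents)
  + C6H5 → C:6 H:5
Element totals:
  C: 16
  H: 12
Molecular formula: C16H12.
DoU = (2C + 2 + N − H − X) / 2 = (2·16 + 2 + 0 − 12 − 0) / 2 = 11.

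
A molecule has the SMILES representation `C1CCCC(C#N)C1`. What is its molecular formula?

C7H11N

Atom tally by fragment:
  cyclohexane ring core → C:6 H:12
  (− 1 ring H displaced by substituents)
  + CN → C:1 N:1
Element totals:
  C: 7
  H: 11
  N: 1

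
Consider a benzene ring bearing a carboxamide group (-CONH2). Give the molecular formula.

C7H7NO

Atom tally by fragment:
  benzene ring core → C:6 H:6
  (− 1 ring H displaced by substituents)
  + CONH2 → C:1 H:2 O:1 N:1
Element totals:
  C: 7
  H: 7
  N: 1
  O: 1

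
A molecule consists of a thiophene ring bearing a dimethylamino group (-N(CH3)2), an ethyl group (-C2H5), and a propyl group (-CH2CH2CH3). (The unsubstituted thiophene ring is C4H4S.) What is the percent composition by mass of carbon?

66.95%

Atom tally by fragment:
  thiophene ring core → C:4 H:4 S:1
  (− 3 ring H displaced by substituents)
  + N(CH3)2 → N:1 C:2 H:6
  + C2H5 → C:2 H:5
  + CH2CH2CH3 → C:3 H:7
Element totals:
  C: 11
  H: 19
  N: 1
  S: 1
Molecular formula: C11H19NS.
Molar mass = 197.340 g/mol.
Mass from C: 11 × 12.011 = 132.121 g/mol.
%C = 132.121 / 197.340 × 100 = 66.95%.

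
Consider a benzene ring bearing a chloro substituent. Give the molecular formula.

Atom tally by fragment:
  benzene ring core → C:6 H:6
  (− 1 ring H displaced by substituents)
  + Cl → Cl:1
Element totals:
  C: 6
  H: 5
  Cl: 1

C6H5Cl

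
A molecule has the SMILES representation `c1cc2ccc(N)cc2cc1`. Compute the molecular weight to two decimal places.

143.19 g/mol

Atom tally by fragment:
  naphthalene ring system core → C:10 H:8
  (− 1 ring H displaced by substituents)
  + NH2 → N:1 H:2
Element totals:
  C: 10
  H: 9
  N: 1
Molecular formula: C10H9N.
  M = 10(12.011) + 9(1.008) + 14.007
    = 120.110 + 9.072 + 14.007 = 143.189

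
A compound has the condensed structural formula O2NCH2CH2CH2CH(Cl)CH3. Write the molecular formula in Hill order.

C5H10ClNO2

Element totals:
  C: 5
  H: 10
  Cl: 1
  N: 1
  O: 2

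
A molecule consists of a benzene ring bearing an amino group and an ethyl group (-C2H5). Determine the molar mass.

121.18 g/mol

Atom tally by fragment:
  benzene ring core → C:6 H:6
  (− 2 ring H displaced by substituents)
  + NH2 → N:1 H:2
  + C2H5 → C:2 H:5
Element totals:
  C: 8
  H: 11
  N: 1
Molecular formula: C8H11N.
  M = 8(12.011) + 11(1.008) + 14.007
    = 96.088 + 11.088 + 14.007 = 121.183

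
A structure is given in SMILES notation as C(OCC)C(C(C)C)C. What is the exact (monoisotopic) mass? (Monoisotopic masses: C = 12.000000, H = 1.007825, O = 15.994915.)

Atom tally by fragment:
  C2H5OCH2 → C:3 H:7 O:1
  CH(CH(CH3)2) → C:4 H:8
  CH3 → C:1 H:3
Element totals:
  C: 8
  H: 18
  O: 1
Molecular formula: C8H18O.
  M = 8(12.0) + 18(1.007825) + 15.994915
    = 96.000000 + 18.140850 + 15.994915 = 130.135765

130.1358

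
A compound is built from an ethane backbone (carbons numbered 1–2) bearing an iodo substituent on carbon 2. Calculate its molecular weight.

Atom tally by fragment:
  CH3 → C:1 H:3
  CH2I → C:1 H:2 I:1
Element totals:
  C: 2
  H: 5
  I: 1
Molecular formula: C2H5I.
  M = 2(12.011) + 5(1.008) + 126.904
    = 24.022 + 5.040 + 126.904 = 155.966

155.97 g/mol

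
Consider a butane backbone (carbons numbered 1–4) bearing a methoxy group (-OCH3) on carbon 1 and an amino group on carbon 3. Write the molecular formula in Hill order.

C5H13NO

Atom tally by fragment:
  CH3OCH2 → C:2 H:5 O:1
  CH2 → C:1 H:2
  CH(NH2) → C:1 H:3 N:1
  CH3 → C:1 H:3
Element totals:
  C: 5
  H: 13
  N: 1
  O: 1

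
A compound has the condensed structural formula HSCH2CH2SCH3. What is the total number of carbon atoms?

3

Element totals:
  C: 3
  H: 8
  S: 2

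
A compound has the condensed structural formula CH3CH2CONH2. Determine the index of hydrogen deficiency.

1

Element totals:
  C: 3
  H: 7
  N: 1
  O: 1
Molecular formula: C3H7NO.
DoU = (2C + 2 + N − H − X) / 2 = (2·3 + 2 + 1 − 7 − 0) / 2 = 1.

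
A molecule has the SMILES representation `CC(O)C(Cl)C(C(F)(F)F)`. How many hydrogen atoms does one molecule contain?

Atom tally by fragment:
  CH3 → C:1 H:3
  CH(OH) → C:1 H:2 O:1
  CH(Cl) → C:1 H:1 Cl:1
  CH2CF3 → C:2 H:2 F:3
Element totals:
  C: 5
  H: 8
  Cl: 1
  F: 3
  O: 1

8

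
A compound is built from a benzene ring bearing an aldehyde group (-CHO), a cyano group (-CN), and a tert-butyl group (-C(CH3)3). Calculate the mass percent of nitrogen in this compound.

Atom tally by fragment:
  benzene ring core → C:6 H:6
  (− 3 ring H displaced by substituents)
  + CHO → C:1 H:1 O:1
  + CN → C:1 N:1
  + C(CH3)3 → C:4 H:9
Element totals:
  C: 12
  H: 13
  N: 1
  O: 1
Molecular formula: C12H13NO.
Molar mass = 187.242 g/mol.
Mass from N: 1 × 14.007 = 14.007 g/mol.
%N = 14.007 / 187.242 × 100 = 7.48%.

7.48%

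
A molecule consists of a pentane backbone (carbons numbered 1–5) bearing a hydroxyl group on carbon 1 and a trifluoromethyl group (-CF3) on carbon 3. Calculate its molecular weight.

156.15 g/mol

Atom tally by fragment:
  HOCH2 → C:1 H:3 O:1
  CH2 → C:1 H:2
  CH(CF3) → C:2 H:1 F:3
  CH2 → C:1 H:2
  CH3 → C:1 H:3
Element totals:
  C: 6
  H: 11
  F: 3
  O: 1
Molecular formula: C6H11F3O.
  M = 6(12.011) + 11(1.008) + 3(18.998) + 15.999
    = 72.066 + 11.088 + 56.994 + 15.999 = 156.147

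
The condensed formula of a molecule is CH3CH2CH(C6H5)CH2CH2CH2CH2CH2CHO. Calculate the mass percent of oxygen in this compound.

7.33%

Element totals:
  C: 15
  H: 22
  O: 1
Molecular formula: C15H22O.
Molar mass = 218.340 g/mol.
Mass from O: 1 × 15.999 = 15.999 g/mol.
%O = 15.999 / 218.340 × 100 = 7.33%.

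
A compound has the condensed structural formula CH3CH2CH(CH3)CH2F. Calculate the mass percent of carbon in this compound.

Atom tally by fragment:
  CH3 → C:1 H:3
  CH2 → C:1 H:2
  CH(CH3) → C:2 H:4
  CH2F → C:1 H:2 F:1
Element totals:
  C: 5
  H: 11
  F: 1
Molecular formula: C5H11F.
Molar mass = 90.141 g/mol.
Mass from C: 5 × 12.011 = 60.055 g/mol.
%C = 60.055 / 90.141 × 100 = 66.62%.

66.62%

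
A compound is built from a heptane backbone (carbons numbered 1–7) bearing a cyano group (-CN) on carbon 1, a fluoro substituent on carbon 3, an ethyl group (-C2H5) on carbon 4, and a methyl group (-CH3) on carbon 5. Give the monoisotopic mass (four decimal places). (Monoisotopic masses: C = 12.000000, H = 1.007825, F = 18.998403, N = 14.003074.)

Atom tally by fragment:
  NCCH2 → C:2 H:2 N:1
  CH2 → C:1 H:2
  CH(F) → C:1 H:1 F:1
  CH(C2H5) → C:3 H:6
  CH(CH3) → C:2 H:4
  CH2 → C:1 H:2
  CH3 → C:1 H:3
Element totals:
  C: 11
  H: 20
  F: 1
  N: 1
Molecular formula: C11H20FN.
  M = 11(12.0) + 20(1.007825) + 18.998403 + 14.003074
    = 132.000000 + 20.156500 + 18.998403 + 14.003074 = 185.157977

185.1580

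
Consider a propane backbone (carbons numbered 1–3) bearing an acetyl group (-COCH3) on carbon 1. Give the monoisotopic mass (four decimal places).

86.0732

Atom tally by fragment:
  CH3COCH2 → C:3 H:5 O:1
  CH2 → C:1 H:2
  CH3 → C:1 H:3
Element totals:
  C: 5
  H: 10
  O: 1
Molecular formula: C5H10O.
  M = 5(12.0) + 10(1.007825) + 15.994915
    = 60.000000 + 10.078250 + 15.994915 = 86.073165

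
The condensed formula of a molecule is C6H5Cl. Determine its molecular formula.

Atom tally by fragment:
  benzene ring core → C:6 H:6
  (− 1 ring H displaced by substituents)
  + Cl → Cl:1
Element totals:
  C: 6
  H: 5
  Cl: 1

C6H5Cl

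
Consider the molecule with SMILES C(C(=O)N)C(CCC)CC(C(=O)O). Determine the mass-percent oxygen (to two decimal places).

Atom tally by fragment:
  H2NOCCH2 → C:2 H:4 O:1 N:1
  CH(CH2CH2CH3) → C:4 H:8
  CH2 → C:1 H:2
  CH2COOH → C:2 H:3 O:2
Element totals:
  C: 9
  H: 17
  N: 1
  O: 3
Molecular formula: C9H17NO3.
Molar mass = 187.239 g/mol.
Mass from O: 3 × 15.999 = 47.997 g/mol.
%O = 47.997 / 187.239 × 100 = 25.63%.

25.63%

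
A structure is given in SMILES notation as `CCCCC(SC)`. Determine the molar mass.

118.24 g/mol

Atom tally by fragment:
  CH3 → C:1 H:3
  CH2 → C:1 H:2
  CH2 → C:1 H:2
  CH2 → C:1 H:2
  CH2SCH3 → C:2 H:5 S:1
Element totals:
  C: 6
  H: 14
  S: 1
Molecular formula: C6H14S.
  M = 6(12.011) + 14(1.008) + 32.06
    = 72.066 + 14.112 + 32.060 = 118.238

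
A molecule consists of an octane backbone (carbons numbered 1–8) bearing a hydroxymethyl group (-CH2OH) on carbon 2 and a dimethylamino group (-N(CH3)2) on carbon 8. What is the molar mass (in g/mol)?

Atom tally by fragment:
  CH3 → C:1 H:3
  CH(CH2OH) → C:2 H:4 O:1
  CH2 → C:1 H:2
  CH2 → C:1 H:2
  CH2 → C:1 H:2
  CH2 → C:1 H:2
  CH2 → C:1 H:2
  CH2N(CH3)2 → C:3 H:8 N:1
Element totals:
  C: 11
  H: 25
  N: 1
  O: 1
Molecular formula: C11H25NO.
  M = 11(12.011) + 25(1.008) + 14.007 + 15.999
    = 132.121 + 25.200 + 14.007 + 15.999 = 187.327

187.33 g/mol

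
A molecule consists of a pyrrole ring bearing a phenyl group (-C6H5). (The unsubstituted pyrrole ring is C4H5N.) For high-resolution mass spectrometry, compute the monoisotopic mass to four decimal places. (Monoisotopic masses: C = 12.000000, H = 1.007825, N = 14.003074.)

Atom tally by fragment:
  pyrrole ring core → C:4 H:5 N:1
  (− 1 ring H displaced by substituents)
  + C6H5 → C:6 H:5
Element totals:
  C: 10
  H: 9
  N: 1
Molecular formula: C10H9N.
  M = 10(12.0) + 9(1.007825) + 14.003074
    = 120.000000 + 9.070425 + 14.003074 = 143.073499

143.0735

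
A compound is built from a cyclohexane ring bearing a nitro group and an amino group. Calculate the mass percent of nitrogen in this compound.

19.43%

Atom tally by fragment:
  cyclohexane ring core → C:6 H:12
  (− 2 ring H displaced by substituents)
  + NO2 → N:1 O:2
  + NH2 → N:1 H:2
Element totals:
  C: 6
  H: 12
  N: 2
  O: 2
Molecular formula: C6H12N2O2.
Molar mass = 144.174 g/mol.
Mass from N: 2 × 14.007 = 28.014 g/mol.
%N = 28.014 / 144.174 × 100 = 19.43%.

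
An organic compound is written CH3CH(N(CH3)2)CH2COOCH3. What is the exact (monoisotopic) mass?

Atom tally by fragment:
  CH3 → C:1 H:3
  CH(N(CH3)2) → C:3 H:7 N:1
  CH2COOCH3 → C:3 H:5 O:2
Element totals:
  C: 7
  H: 15
  N: 1
  O: 2
Molecular formula: C7H15NO2.
  M = 7(12.0) + 15(1.007825) + 14.003074 + 2(15.994915)
    = 84.000000 + 15.117375 + 14.003074 + 31.989830 = 145.110279

145.1103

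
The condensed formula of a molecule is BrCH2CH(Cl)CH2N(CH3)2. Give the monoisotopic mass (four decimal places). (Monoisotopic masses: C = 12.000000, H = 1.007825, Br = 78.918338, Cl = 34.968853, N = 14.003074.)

Atom tally by fragment:
  BrCH2 → C:1 H:2 Br:1
  CH(Cl) → C:1 H:1 Cl:1
  CH2N(CH3)2 → C:3 H:8 N:1
Element totals:
  C: 5
  H: 11
  Br: 1
  Cl: 1
  N: 1
Molecular formula: C5H11BrClN.
  M = 5(12.0) + 11(1.007825) + 78.918338 + 34.968853 + 14.003074
    = 60.000000 + 11.086075 + 78.918338 + 34.968853 + 14.003074 = 198.976340

198.9763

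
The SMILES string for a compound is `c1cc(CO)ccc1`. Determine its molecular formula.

Atom tally by fragment:
  benzene ring core → C:6 H:6
  (− 1 ring H displaced by substituents)
  + CH2OH → C:1 H:3 O:1
Element totals:
  C: 7
  H: 8
  O: 1

C7H8O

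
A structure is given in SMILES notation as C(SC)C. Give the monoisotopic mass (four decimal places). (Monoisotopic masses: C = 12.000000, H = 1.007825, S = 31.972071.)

76.0347

Atom tally by fragment:
  CH3SCH2 → C:2 H:5 S:1
  CH3 → C:1 H:3
Element totals:
  C: 3
  H: 8
  S: 1
Molecular formula: C3H8S.
  M = 3(12.0) + 8(1.007825) + 31.972071
    = 36.000000 + 8.062600 + 31.972071 = 76.034671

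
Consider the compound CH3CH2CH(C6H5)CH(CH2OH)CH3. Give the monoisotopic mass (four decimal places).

Element totals:
  C: 12
  H: 18
  O: 1
Molecular formula: C12H18O.
  M = 12(12.0) + 18(1.007825) + 15.994915
    = 144.000000 + 18.140850 + 15.994915 = 178.135765

178.1358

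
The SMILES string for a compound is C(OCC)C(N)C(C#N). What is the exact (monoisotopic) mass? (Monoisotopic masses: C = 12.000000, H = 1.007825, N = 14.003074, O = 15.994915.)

128.0950

Atom tally by fragment:
  C2H5OCH2 → C:3 H:7 O:1
  CH(NH2) → C:1 H:3 N:1
  CH2CN → C:2 H:2 N:1
Element totals:
  C: 6
  H: 12
  N: 2
  O: 1
Molecular formula: C6H12N2O.
  M = 6(12.0) + 12(1.007825) + 2(14.003074) + 15.994915
    = 72.000000 + 12.093900 + 28.006148 + 15.994915 = 128.094963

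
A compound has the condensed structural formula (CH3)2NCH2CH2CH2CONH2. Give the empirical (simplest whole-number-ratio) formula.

C6H14N2O

Atom tally by fragment:
  (CH3)2NCH2 → C:3 H:8 N:1
  CH2 → C:1 H:2
  CH2CONH2 → C:2 H:4 O:1 N:1
Element totals:
  C: 6
  H: 14
  N: 2
  O: 1
Molecular formula: C6H14N2O.
gcd of subscripts (6, 14, 2, 1) = 1, so the empirical formula equals the molecular formula.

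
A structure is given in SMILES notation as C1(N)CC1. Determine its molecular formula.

Atom tally by fragment:
  cyclopropane ring core → C:3 H:6
  (− 1 ring H displaced by substituents)
  + NH2 → N:1 H:2
Element totals:
  C: 3
  H: 7
  N: 1

C3H7N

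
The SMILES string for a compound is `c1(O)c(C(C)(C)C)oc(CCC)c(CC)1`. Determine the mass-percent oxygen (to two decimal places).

Atom tally by fragment:
  furan ring core → C:4 H:4 O:1
  (− 4 ring H displaced by substituents)
  + OH → O:1 H:1
  + C(CH3)3 → C:4 H:9
  + CH2CH2CH3 → C:3 H:7
  + C2H5 → C:2 H:5
Element totals:
  C: 13
  H: 22
  O: 2
Molecular formula: C13H22O2.
Molar mass = 210.317 g/mol.
Mass from O: 2 × 15.999 = 31.998 g/mol.
%O = 31.998 / 210.317 × 100 = 15.21%.

15.21%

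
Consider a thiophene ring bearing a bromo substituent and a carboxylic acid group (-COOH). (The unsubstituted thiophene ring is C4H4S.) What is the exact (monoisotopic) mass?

Atom tally by fragment:
  thiophene ring core → C:4 H:4 S:1
  (− 2 ring H displaced by substituents)
  + Br → Br:1
  + COOH → C:1 H:1 O:2
Element totals:
  C: 5
  H: 3
  Br: 1
  O: 2
  S: 1
Molecular formula: C5H3BrO2S.
  M = 5(12.0) + 3(1.007825) + 78.918338 + 2(15.994915) + 31.972071
    = 60.000000 + 3.023475 + 78.918338 + 31.989830 + 31.972071 = 205.903714

205.9037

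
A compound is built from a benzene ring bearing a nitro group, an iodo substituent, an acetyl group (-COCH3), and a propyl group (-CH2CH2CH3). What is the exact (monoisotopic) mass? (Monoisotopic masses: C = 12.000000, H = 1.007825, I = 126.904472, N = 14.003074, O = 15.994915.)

Atom tally by fragment:
  benzene ring core → C:6 H:6
  (− 4 ring H displaced by substituents)
  + NO2 → N:1 O:2
  + I → I:1
  + COCH3 → C:2 H:3 O:1
  + CH2CH2CH3 → C:3 H:7
Element totals:
  C: 11
  H: 12
  I: 1
  N: 1
  O: 3
Molecular formula: C11H12INO3.
  M = 11(12.0) + 12(1.007825) + 126.904472 + 14.003074 + 3(15.994915)
    = 132.000000 + 12.093900 + 126.904472 + 14.003074 + 47.984745 = 332.986191

332.9862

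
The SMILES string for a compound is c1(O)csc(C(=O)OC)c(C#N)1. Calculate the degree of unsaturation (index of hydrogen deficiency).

6

Atom tally by fragment:
  thiophene ring core → C:4 H:4 S:1
  (− 3 ring H displaced by substituents)
  + OH → O:1 H:1
  + COOCH3 → C:2 H:3 O:2
  + CN → C:1 N:1
Element totals:
  C: 7
  H: 5
  N: 1
  O: 3
  S: 1
Molecular formula: C7H5NO3S.
DoU = (2C + 2 + N − H − X) / 2 = (2·7 + 2 + 1 − 5 − 0) / 2 = 6.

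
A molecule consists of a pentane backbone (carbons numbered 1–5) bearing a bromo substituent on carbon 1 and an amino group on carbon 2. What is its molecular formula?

C5H12BrN

Atom tally by fragment:
  BrCH2 → C:1 H:2 Br:1
  CH(NH2) → C:1 H:3 N:1
  CH2 → C:1 H:2
  CH2 → C:1 H:2
  CH3 → C:1 H:3
Element totals:
  C: 5
  H: 12
  Br: 1
  N: 1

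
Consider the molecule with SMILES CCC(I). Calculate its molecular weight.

Atom tally by fragment:
  CH3 → C:1 H:3
  CH2 → C:1 H:2
  CH2I → C:1 H:2 I:1
Element totals:
  C: 3
  H: 7
  I: 1
Molecular formula: C3H7I.
  M = 3(12.011) + 7(1.008) + 126.904
    = 36.033 + 7.056 + 126.904 = 169.993

169.99 g/mol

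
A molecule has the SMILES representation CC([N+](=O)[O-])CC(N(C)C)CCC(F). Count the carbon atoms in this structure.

Atom tally by fragment:
  CH3 → C:1 H:3
  CH(NO2) → C:1 H:1 N:1 O:2
  CH2 → C:1 H:2
  CH(N(CH3)2) → C:3 H:7 N:1
  CH2 → C:1 H:2
  CH2 → C:1 H:2
  CH2F → C:1 H:2 F:1
Element totals:
  C: 9
  H: 19
  F: 1
  N: 2
  O: 2

9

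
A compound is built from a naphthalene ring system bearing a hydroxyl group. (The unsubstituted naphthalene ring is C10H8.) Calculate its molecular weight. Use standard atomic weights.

Atom tally by fragment:
  naphthalene ring system core → C:10 H:8
  (− 1 ring H displaced by substituents)
  + OH → O:1 H:1
Element totals:
  C: 10
  H: 8
  O: 1
Molecular formula: C10H8O.
  M = 10(12.011) + 8(1.008) + 15.999
    = 120.110 + 8.064 + 15.999 = 144.173

144.17 g/mol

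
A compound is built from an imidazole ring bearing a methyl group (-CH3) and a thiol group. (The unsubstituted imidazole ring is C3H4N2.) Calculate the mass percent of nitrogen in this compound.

Atom tally by fragment:
  imidazole ring core → C:3 H:4 N:2
  (− 2 ring H displaced by substituents)
  + CH3 → C:1 H:3
  + SH → S:1 H:1
Element totals:
  C: 4
  H: 6
  N: 2
  S: 1
Molecular formula: C4H6N2S.
Molar mass = 114.166 g/mol.
Mass from N: 2 × 14.007 = 28.014 g/mol.
%N = 28.014 / 114.166 × 100 = 24.54%.

24.54%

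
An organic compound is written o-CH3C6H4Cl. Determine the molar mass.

Atom tally by fragment:
  benzene ring core → C:6 H:6
  (− 2 ring H displaced by substituents)
  + CH3 → C:1 H:3
  + Cl → Cl:1
Element totals:
  C: 7
  H: 7
  Cl: 1
Molecular formula: C7H7Cl.
  M = 7(12.011) + 7(1.008) + 35.45
    = 84.077 + 7.056 + 35.450 = 126.583

126.58 g/mol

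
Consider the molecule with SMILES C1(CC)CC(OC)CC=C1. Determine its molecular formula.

C9H16O

Atom tally by fragment:
  cyclohexene ring core → C:6 H:10
  (− 2 ring H displaced by substituents)
  + C2H5 → C:2 H:5
  + OCH3 → C:1 H:3 O:1
Element totals:
  C: 9
  H: 16
  O: 1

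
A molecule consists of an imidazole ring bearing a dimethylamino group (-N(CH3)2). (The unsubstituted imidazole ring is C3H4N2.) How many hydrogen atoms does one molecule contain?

Atom tally by fragment:
  imidazole ring core → C:3 H:4 N:2
  (− 1 ring H displaced by substituents)
  + N(CH3)2 → N:1 C:2 H:6
Element totals:
  C: 5
  H: 9
  N: 3

9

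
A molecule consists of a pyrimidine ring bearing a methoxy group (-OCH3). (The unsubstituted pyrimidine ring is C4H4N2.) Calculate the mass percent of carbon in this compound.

Atom tally by fragment:
  pyrimidine ring core → C:4 H:4 N:2
  (− 1 ring H displaced by substituents)
  + OCH3 → C:1 H:3 O:1
Element totals:
  C: 5
  H: 6
  N: 2
  O: 1
Molecular formula: C5H6N2O.
Molar mass = 110.116 g/mol.
Mass from C: 5 × 12.011 = 60.055 g/mol.
%C = 60.055 / 110.116 × 100 = 54.54%.

54.54%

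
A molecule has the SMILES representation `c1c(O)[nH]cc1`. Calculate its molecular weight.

83.09 g/mol

Atom tally by fragment:
  pyrrole ring core → C:4 H:5 N:1
  (− 1 ring H displaced by substituents)
  + OH → O:1 H:1
Element totals:
  C: 4
  H: 5
  N: 1
  O: 1
Molecular formula: C4H5NO.
  M = 4(12.011) + 5(1.008) + 14.007 + 15.999
    = 48.044 + 5.040 + 14.007 + 15.999 = 83.090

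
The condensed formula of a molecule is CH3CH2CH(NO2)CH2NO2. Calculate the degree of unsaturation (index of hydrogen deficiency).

2

Atom tally by fragment:
  CH3 → C:1 H:3
  CH2 → C:1 H:2
  CH(NO2) → C:1 H:1 N:1 O:2
  CH2NO2 → C:1 H:2 N:1 O:2
Element totals:
  C: 4
  H: 8
  N: 2
  O: 4
Molecular formula: C4H8N2O4.
DoU = (2C + 2 + N − H − X) / 2 = (2·4 + 2 + 2 − 8 − 0) / 2 = 2.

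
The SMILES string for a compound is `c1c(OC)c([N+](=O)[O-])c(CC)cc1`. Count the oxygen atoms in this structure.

3

Atom tally by fragment:
  benzene ring core → C:6 H:6
  (− 3 ring H displaced by substituents)
  + OCH3 → C:1 H:3 O:1
  + NO2 → N:1 O:2
  + C2H5 → C:2 H:5
Element totals:
  C: 9
  H: 11
  N: 1
  O: 3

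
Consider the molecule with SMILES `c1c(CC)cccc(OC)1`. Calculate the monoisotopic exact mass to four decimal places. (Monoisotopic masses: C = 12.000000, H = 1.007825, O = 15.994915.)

136.0888

Atom tally by fragment:
  benzene ring core → C:6 H:6
  (− 2 ring H displaced by substituents)
  + C2H5 → C:2 H:5
  + OCH3 → C:1 H:3 O:1
Element totals:
  C: 9
  H: 12
  O: 1
Molecular formula: C9H12O.
  M = 9(12.0) + 12(1.007825) + 15.994915
    = 108.000000 + 12.093900 + 15.994915 = 136.088815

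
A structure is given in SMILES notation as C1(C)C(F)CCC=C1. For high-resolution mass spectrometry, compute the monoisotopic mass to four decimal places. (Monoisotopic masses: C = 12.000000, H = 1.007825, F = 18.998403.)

114.0845

Atom tally by fragment:
  cyclohexene ring core → C:6 H:10
  (− 2 ring H displaced by substituents)
  + CH3 → C:1 H:3
  + F → F:1
Element totals:
  C: 7
  H: 11
  F: 1
Molecular formula: C7H11F.
  M = 7(12.0) + 11(1.007825) + 18.998403
    = 84.000000 + 11.086075 + 18.998403 = 114.084478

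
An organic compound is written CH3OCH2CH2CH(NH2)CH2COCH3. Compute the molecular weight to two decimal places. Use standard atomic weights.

Atom tally by fragment:
  CH3OCH2 → C:2 H:5 O:1
  CH2 → C:1 H:2
  CH(NH2) → C:1 H:3 N:1
  CH2COCH3 → C:3 H:5 O:1
Element totals:
  C: 7
  H: 15
  N: 1
  O: 2
Molecular formula: C7H15NO2.
  M = 7(12.011) + 15(1.008) + 14.007 + 2(15.999)
    = 84.077 + 15.120 + 14.007 + 31.998 = 145.202

145.20 g/mol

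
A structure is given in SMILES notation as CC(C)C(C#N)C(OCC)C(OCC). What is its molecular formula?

Atom tally by fragment:
  CH3 → C:1 H:3
  CH(CH3) → C:2 H:4
  CH(CN) → C:2 H:1 N:1
  CH(OC2H5) → C:3 H:6 O:1
  CH2OC2H5 → C:3 H:7 O:1
Element totals:
  C: 11
  H: 21
  N: 1
  O: 2

C11H21NO2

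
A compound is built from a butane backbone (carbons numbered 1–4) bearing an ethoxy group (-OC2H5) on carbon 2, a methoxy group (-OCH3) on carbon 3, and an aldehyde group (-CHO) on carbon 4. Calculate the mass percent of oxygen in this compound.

29.96%

Atom tally by fragment:
  CH3 → C:1 H:3
  CH(OC2H5) → C:3 H:6 O:1
  CH(OCH3) → C:2 H:4 O:1
  CH2CHO → C:2 H:3 O:1
Element totals:
  C: 8
  H: 16
  O: 3
Molecular formula: C8H16O3.
Molar mass = 160.213 g/mol.
Mass from O: 3 × 15.999 = 47.997 g/mol.
%O = 47.997 / 160.213 × 100 = 29.96%.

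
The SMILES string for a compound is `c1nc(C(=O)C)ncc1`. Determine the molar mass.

122.13 g/mol

Atom tally by fragment:
  pyrimidine ring core → C:4 H:4 N:2
  (− 1 ring H displaced by substituents)
  + COCH3 → C:2 H:3 O:1
Element totals:
  C: 6
  H: 6
  N: 2
  O: 1
Molecular formula: C6H6N2O.
  M = 6(12.011) + 6(1.008) + 2(14.007) + 15.999
    = 72.066 + 6.048 + 28.014 + 15.999 = 122.127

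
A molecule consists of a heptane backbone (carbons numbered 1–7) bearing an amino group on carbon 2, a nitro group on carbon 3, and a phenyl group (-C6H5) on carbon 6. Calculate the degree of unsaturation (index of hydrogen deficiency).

Atom tally by fragment:
  CH3 → C:1 H:3
  CH(NH2) → C:1 H:3 N:1
  CH(NO2) → C:1 H:1 N:1 O:2
  CH2 → C:1 H:2
  CH2 → C:1 H:2
  CH(C6H5) → C:7 H:6
  CH3 → C:1 H:3
Element totals:
  C: 13
  H: 20
  N: 2
  O: 2
Molecular formula: C13H20N2O2.
DoU = (2C + 2 + N − H − X) / 2 = (2·13 + 2 + 2 − 20 − 0) / 2 = 5.

5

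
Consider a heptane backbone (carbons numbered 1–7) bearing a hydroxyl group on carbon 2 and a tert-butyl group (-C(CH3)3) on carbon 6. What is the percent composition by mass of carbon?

76.68%

Atom tally by fragment:
  CH3 → C:1 H:3
  CH(OH) → C:1 H:2 O:1
  CH2 → C:1 H:2
  CH2 → C:1 H:2
  CH2 → C:1 H:2
  CH(C(CH3)3) → C:5 H:10
  CH3 → C:1 H:3
Element totals:
  C: 11
  H: 24
  O: 1
Molecular formula: C11H24O.
Molar mass = 172.312 g/mol.
Mass from C: 11 × 12.011 = 132.121 g/mol.
%C = 132.121 / 172.312 × 100 = 76.68%.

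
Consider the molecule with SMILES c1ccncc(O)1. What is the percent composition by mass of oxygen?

16.82%

Atom tally by fragment:
  pyridine ring core → C:5 H:5 N:1
  (− 1 ring H displaced by substituents)
  + OH → O:1 H:1
Element totals:
  C: 5
  H: 5
  N: 1
  O: 1
Molecular formula: C5H5NO.
Molar mass = 95.101 g/mol.
Mass from O: 1 × 15.999 = 15.999 g/mol.
%O = 15.999 / 95.101 × 100 = 16.82%.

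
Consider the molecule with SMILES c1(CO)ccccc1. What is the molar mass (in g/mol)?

Atom tally by fragment:
  benzene ring core → C:6 H:6
  (− 1 ring H displaced by substituents)
  + CH2OH → C:1 H:3 O:1
Element totals:
  C: 7
  H: 8
  O: 1
Molecular formula: C7H8O.
  M = 7(12.011) + 8(1.008) + 15.999
    = 84.077 + 8.064 + 15.999 = 108.140

108.14 g/mol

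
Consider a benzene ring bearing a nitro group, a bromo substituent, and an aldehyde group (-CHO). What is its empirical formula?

Atom tally by fragment:
  benzene ring core → C:6 H:6
  (− 3 ring H displaced by substituents)
  + NO2 → N:1 O:2
  + Br → Br:1
  + CHO → C:1 H:1 O:1
Element totals:
  C: 7
  H: 4
  Br: 1
  N: 1
  O: 3
Molecular formula: C7H4BrNO3.
gcd of subscripts (1, 7, 4, 1, 3) = 1, so the empirical formula equals the molecular formula.

C7H4BrNO3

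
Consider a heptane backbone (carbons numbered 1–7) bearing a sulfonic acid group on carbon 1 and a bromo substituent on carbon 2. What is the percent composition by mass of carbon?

Atom tally by fragment:
  HO3SCH2 → C:1 H:3 S:1 O:3
  CH(Br) → C:1 H:1 Br:1
  CH2 → C:1 H:2
  CH2 → C:1 H:2
  CH2 → C:1 H:2
  CH2 → C:1 H:2
  CH3 → C:1 H:3
Element totals:
  C: 7
  H: 15
  Br: 1
  O: 3
  S: 1
Molecular formula: C7H15BrO3S.
Molar mass = 259.158 g/mol.
Mass from C: 7 × 12.011 = 84.077 g/mol.
%C = 84.077 / 259.158 × 100 = 32.44%.

32.44%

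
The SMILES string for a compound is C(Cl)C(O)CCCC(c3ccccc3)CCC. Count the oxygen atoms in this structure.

Atom tally by fragment:
  ClCH2 → C:1 H:2 Cl:1
  CH(OH) → C:1 H:2 O:1
  CH2 → C:1 H:2
  CH2 → C:1 H:2
  CH2 → C:1 H:2
  CH(C6H5) → C:7 H:6
  CH2 → C:1 H:2
  CH2 → C:1 H:2
  CH3 → C:1 H:3
Element totals:
  C: 15
  H: 23
  Cl: 1
  O: 1

1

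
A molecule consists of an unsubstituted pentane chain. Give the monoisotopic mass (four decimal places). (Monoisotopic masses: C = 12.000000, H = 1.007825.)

Atom tally by fragment:
  CH3 → C:1 H:3
  CH2 → C:1 H:2
  CH2 → C:1 H:2
  CH2 → C:1 H:2
  CH3 → C:1 H:3
Element totals:
  C: 5
  H: 12
Molecular formula: C5H12.
  M = 5(12.0) + 12(1.007825)
    = 60.000000 + 12.093900 = 72.093900

72.0939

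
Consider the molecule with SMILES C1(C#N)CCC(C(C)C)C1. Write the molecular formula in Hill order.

C9H15N

Atom tally by fragment:
  cyclopentane ring core → C:5 H:10
  (− 2 ring H displaced by substituents)
  + CN → C:1 N:1
  + CH(CH3)2 → C:3 H:7
Element totals:
  C: 9
  H: 15
  N: 1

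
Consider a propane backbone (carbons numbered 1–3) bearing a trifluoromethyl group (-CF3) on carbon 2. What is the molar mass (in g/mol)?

Atom tally by fragment:
  CH3 → C:1 H:3
  CH(CF3) → C:2 H:1 F:3
  CH3 → C:1 H:3
Element totals:
  C: 4
  H: 7
  F: 3
Molecular formula: C4H7F3.
  M = 4(12.011) + 7(1.008) + 3(18.998)
    = 48.044 + 7.056 + 56.994 = 112.094

112.09 g/mol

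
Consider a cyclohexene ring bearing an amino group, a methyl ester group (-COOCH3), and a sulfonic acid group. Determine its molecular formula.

C8H13NO5S

Atom tally by fragment:
  cyclohexene ring core → C:6 H:10
  (− 3 ring H displaced by substituents)
  + NH2 → N:1 H:2
  + COOCH3 → C:2 H:3 O:2
  + SO3H → S:1 O:3 H:1
Element totals:
  C: 8
  H: 13
  N: 1
  O: 5
  S: 1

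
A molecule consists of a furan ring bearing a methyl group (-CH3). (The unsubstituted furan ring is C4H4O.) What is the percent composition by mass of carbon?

73.15%

Atom tally by fragment:
  furan ring core → C:4 H:4 O:1
  (− 1 ring H displaced by substituents)
  + CH3 → C:1 H:3
Element totals:
  C: 5
  H: 6
  O: 1
Molecular formula: C5H6O.
Molar mass = 82.102 g/mol.
Mass from C: 5 × 12.011 = 60.055 g/mol.
%C = 60.055 / 82.102 × 100 = 73.15%.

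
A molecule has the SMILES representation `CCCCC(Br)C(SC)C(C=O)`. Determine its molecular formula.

C9H17BrOS

Atom tally by fragment:
  CH3 → C:1 H:3
  CH2 → C:1 H:2
  CH2 → C:1 H:2
  CH2 → C:1 H:2
  CH(Br) → C:1 H:1 Br:1
  CH(SCH3) → C:2 H:4 S:1
  CH2CHO → C:2 H:3 O:1
Element totals:
  C: 9
  H: 17
  Br: 1
  O: 1
  S: 1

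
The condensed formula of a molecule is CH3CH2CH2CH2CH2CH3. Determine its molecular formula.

C6H14

Element totals:
  C: 6
  H: 14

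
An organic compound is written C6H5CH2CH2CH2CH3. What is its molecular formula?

Element totals:
  C: 10
  H: 14

C10H14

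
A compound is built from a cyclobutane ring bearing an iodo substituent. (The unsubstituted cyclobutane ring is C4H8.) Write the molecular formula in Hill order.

Atom tally by fragment:
  cyclobutane ring core → C:4 H:8
  (− 1 ring H displaced by substituents)
  + I → I:1
Element totals:
  C: 4
  H: 7
  I: 1

C4H7I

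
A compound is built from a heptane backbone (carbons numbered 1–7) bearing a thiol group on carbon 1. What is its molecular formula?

C7H16S

Atom tally by fragment:
  HSCH2 → C:1 H:3 S:1
  CH2 → C:1 H:2
  CH2 → C:1 H:2
  CH2 → C:1 H:2
  CH2 → C:1 H:2
  CH2 → C:1 H:2
  CH3 → C:1 H:3
Element totals:
  C: 7
  H: 16
  S: 1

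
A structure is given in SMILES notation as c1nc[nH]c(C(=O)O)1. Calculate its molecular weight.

112.09 g/mol

Atom tally by fragment:
  imidazole ring core → C:3 H:4 N:2
  (− 1 ring H displaced by substituents)
  + COOH → C:1 H:1 O:2
Element totals:
  C: 4
  H: 4
  N: 2
  O: 2
Molecular formula: C4H4N2O2.
  M = 4(12.011) + 4(1.008) + 2(14.007) + 2(15.999)
    = 48.044 + 4.032 + 28.014 + 31.998 = 112.088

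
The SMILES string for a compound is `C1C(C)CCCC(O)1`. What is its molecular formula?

Atom tally by fragment:
  cyclohexane ring core → C:6 H:12
  (− 2 ring H displaced by substituents)
  + CH3 → C:1 H:3
  + OH → O:1 H:1
Element totals:
  C: 7
  H: 14
  O: 1

C7H14O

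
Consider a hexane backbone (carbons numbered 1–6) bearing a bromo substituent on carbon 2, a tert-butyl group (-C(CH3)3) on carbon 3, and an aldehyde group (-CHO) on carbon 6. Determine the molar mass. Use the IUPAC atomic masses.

Atom tally by fragment:
  CH3 → C:1 H:3
  CH(Br) → C:1 H:1 Br:1
  CH(C(CH3)3) → C:5 H:10
  CH2 → C:1 H:2
  CH2 → C:1 H:2
  CH2CHO → C:2 H:3 O:1
Element totals:
  C: 11
  H: 21
  Br: 1
  O: 1
Molecular formula: C11H21BrO.
  M = 11(12.011) + 21(1.008) + 79.904 + 15.999
    = 132.121 + 21.168 + 79.904 + 15.999 = 249.192

249.19 g/mol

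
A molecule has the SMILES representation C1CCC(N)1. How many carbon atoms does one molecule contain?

4

Atom tally by fragment:
  cyclobutane ring core → C:4 H:8
  (− 1 ring H displaced by substituents)
  + NH2 → N:1 H:2
Element totals:
  C: 4
  H: 9
  N: 1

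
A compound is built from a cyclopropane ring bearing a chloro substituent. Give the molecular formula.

C3H5Cl

Atom tally by fragment:
  cyclopropane ring core → C:3 H:6
  (− 1 ring H displaced by substituents)
  + Cl → Cl:1
Element totals:
  C: 3
  H: 5
  Cl: 1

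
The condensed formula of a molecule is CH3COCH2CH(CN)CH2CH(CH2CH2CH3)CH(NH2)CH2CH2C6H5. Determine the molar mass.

Atom tally by fragment:
  CH3COCH2 → C:3 H:5 O:1
  CH(CN) → C:2 H:1 N:1
  CH2 → C:1 H:2
  CH(CH2CH2CH3) → C:4 H:8
  CH(NH2) → C:1 H:3 N:1
  CH2 → C:1 H:2
  CH2C6H5 → C:7 H:7
Element totals:
  C: 19
  H: 28
  N: 2
  O: 1
Molecular formula: C19H28N2O.
  M = 19(12.011) + 28(1.008) + 2(14.007) + 15.999
    = 228.209 + 28.224 + 28.014 + 15.999 = 300.446

300.45 g/mol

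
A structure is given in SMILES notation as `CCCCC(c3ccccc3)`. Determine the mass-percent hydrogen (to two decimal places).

Atom tally by fragment:
  CH3 → C:1 H:3
  CH2 → C:1 H:2
  CH2 → C:1 H:2
  CH2 → C:1 H:2
  CH2C6H5 → C:7 H:7
Element totals:
  C: 11
  H: 16
Molecular formula: C11H16.
Molar mass = 148.249 g/mol.
Mass from H: 16 × 1.008 = 16.128 g/mol.
%H = 16.128 / 148.249 × 100 = 10.88%.

10.88%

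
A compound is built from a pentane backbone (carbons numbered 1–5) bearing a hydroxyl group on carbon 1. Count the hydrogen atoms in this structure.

Atom tally by fragment:
  HOCH2 → C:1 H:3 O:1
  CH2 → C:1 H:2
  CH2 → C:1 H:2
  CH2 → C:1 H:2
  CH3 → C:1 H:3
Element totals:
  C: 5
  H: 12
  O: 1

12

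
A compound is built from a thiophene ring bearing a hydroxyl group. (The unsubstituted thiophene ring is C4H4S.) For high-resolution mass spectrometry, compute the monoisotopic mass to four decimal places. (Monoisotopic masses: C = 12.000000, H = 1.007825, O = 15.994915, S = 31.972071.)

Atom tally by fragment:
  thiophene ring core → C:4 H:4 S:1
  (− 1 ring H displaced by substituents)
  + OH → O:1 H:1
Element totals:
  C: 4
  H: 4
  O: 1
  S: 1
Molecular formula: C4H4OS.
  M = 4(12.0) + 4(1.007825) + 15.994915 + 31.972071
    = 48.000000 + 4.031300 + 15.994915 + 31.972071 = 99.998286

99.9983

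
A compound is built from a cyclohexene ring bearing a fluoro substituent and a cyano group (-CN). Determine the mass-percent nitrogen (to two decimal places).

Atom tally by fragment:
  cyclohexene ring core → C:6 H:10
  (− 2 ring H displaced by substituents)
  + F → F:1
  + CN → C:1 N:1
Element totals:
  C: 7
  H: 8
  F: 1
  N: 1
Molecular formula: C7H8FN.
Molar mass = 125.146 g/mol.
Mass from N: 1 × 14.007 = 14.007 g/mol.
%N = 14.007 / 125.146 × 100 = 11.19%.

11.19%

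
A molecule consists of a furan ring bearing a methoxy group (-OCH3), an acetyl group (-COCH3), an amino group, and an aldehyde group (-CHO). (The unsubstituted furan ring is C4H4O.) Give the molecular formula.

Atom tally by fragment:
  furan ring core → C:4 H:4 O:1
  (− 4 ring H displaced by substituents)
  + OCH3 → C:1 H:3 O:1
  + COCH3 → C:2 H:3 O:1
  + NH2 → N:1 H:2
  + CHO → C:1 H:1 O:1
Element totals:
  C: 8
  H: 9
  N: 1
  O: 4

C8H9NO4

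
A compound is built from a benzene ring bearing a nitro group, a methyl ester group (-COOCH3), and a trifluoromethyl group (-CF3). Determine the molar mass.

249.14 g/mol

Atom tally by fragment:
  benzene ring core → C:6 H:6
  (− 3 ring H displaced by substituents)
  + NO2 → N:1 O:2
  + COOCH3 → C:2 H:3 O:2
  + CF3 → C:1 F:3
Element totals:
  C: 9
  H: 6
  F: 3
  N: 1
  O: 4
Molecular formula: C9H6F3NO4.
  M = 9(12.011) + 6(1.008) + 3(18.998) + 14.007 + 4(15.999)
    = 108.099 + 6.048 + 56.994 + 14.007 + 63.996 = 249.144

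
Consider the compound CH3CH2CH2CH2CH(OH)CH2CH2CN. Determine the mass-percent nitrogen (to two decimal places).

9.92%

Element totals:
  C: 8
  H: 15
  N: 1
  O: 1
Molecular formula: C8H15NO.
Molar mass = 141.214 g/mol.
Mass from N: 1 × 14.007 = 14.007 g/mol.
%N = 14.007 / 141.214 × 100 = 9.92%.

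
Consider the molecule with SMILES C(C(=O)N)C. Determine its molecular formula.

C3H7NO

Atom tally by fragment:
  H2NOCCH2 → C:2 H:4 O:1 N:1
  CH3 → C:1 H:3
Element totals:
  C: 3
  H: 7
  N: 1
  O: 1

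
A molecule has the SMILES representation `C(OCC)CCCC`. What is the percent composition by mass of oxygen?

Atom tally by fragment:
  C2H5OCH2 → C:3 H:7 O:1
  CH2 → C:1 H:2
  CH2 → C:1 H:2
  CH2 → C:1 H:2
  CH3 → C:1 H:3
Element totals:
  C: 7
  H: 16
  O: 1
Molecular formula: C7H16O.
Molar mass = 116.204 g/mol.
Mass from O: 1 × 15.999 = 15.999 g/mol.
%O = 15.999 / 116.204 × 100 = 13.77%.

13.77%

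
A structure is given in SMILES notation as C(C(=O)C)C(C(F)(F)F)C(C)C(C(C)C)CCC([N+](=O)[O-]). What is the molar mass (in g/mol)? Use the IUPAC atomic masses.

Atom tally by fragment:
  CH3COCH2 → C:3 H:5 O:1
  CH(CF3) → C:2 H:1 F:3
  CH(CH3) → C:2 H:4
  CH(CH(CH3)2) → C:4 H:8
  CH2 → C:1 H:2
  CH2 → C:1 H:2
  CH2NO2 → C:1 H:2 N:1 O:2
Element totals:
  C: 14
  H: 24
  F: 3
  N: 1
  O: 3
Molecular formula: C14H24F3NO3.
  M = 14(12.011) + 24(1.008) + 3(18.998) + 14.007 + 3(15.999)
    = 168.154 + 24.192 + 56.994 + 14.007 + 47.997 = 311.344

311.34 g/mol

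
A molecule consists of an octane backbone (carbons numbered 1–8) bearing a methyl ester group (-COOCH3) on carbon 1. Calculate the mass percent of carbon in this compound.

69.72%

Atom tally by fragment:
  CH3OOCCH2 → C:3 H:5 O:2
  CH2 → C:1 H:2
  CH2 → C:1 H:2
  CH2 → C:1 H:2
  CH2 → C:1 H:2
  CH2 → C:1 H:2
  CH2 → C:1 H:2
  CH3 → C:1 H:3
Element totals:
  C: 10
  H: 20
  O: 2
Molecular formula: C10H20O2.
Molar mass = 172.268 g/mol.
Mass from C: 10 × 12.011 = 120.110 g/mol.
%C = 120.110 / 172.268 × 100 = 69.72%.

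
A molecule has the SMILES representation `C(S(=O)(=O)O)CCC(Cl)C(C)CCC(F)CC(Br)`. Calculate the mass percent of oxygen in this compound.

Atom tally by fragment:
  HO3SCH2 → C:1 H:3 S:1 O:3
  CH2 → C:1 H:2
  CH2 → C:1 H:2
  CH(Cl) → C:1 H:1 Cl:1
  CH(CH3) → C:2 H:4
  CH2 → C:1 H:2
  CH2 → C:1 H:2
  CH(F) → C:1 H:1 F:1
  CH2 → C:1 H:2
  CH2Br → C:1 H:2 Br:1
Element totals:
  C: 11
  H: 21
  Br: 1
  Cl: 1
  F: 1
  O: 3
  S: 1
Molecular formula: C11H21BrClFO3S.
Molar mass = 367.698 g/mol.
Mass from O: 3 × 15.999 = 47.997 g/mol.
%O = 47.997 / 367.698 × 100 = 13.05%.

13.05%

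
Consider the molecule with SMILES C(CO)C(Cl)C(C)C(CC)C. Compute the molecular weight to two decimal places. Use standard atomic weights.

Atom tally by fragment:
  HOCH2CH2 → C:2 H:5 O:1
  CH(Cl) → C:1 H:1 Cl:1
  CH(CH3) → C:2 H:4
  CH(C2H5) → C:3 H:6
  CH3 → C:1 H:3
Element totals:
  C: 9
  H: 19
  Cl: 1
  O: 1
Molecular formula: C9H19ClO.
  M = 9(12.011) + 19(1.008) + 35.45 + 15.999
    = 108.099 + 19.152 + 35.450 + 15.999 = 178.700

178.70 g/mol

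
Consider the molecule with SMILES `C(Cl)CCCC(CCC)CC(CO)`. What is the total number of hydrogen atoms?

Atom tally by fragment:
  ClCH2 → C:1 H:2 Cl:1
  CH2 → C:1 H:2
  CH2 → C:1 H:2
  CH2 → C:1 H:2
  CH(CH2CH2CH3) → C:4 H:8
  CH2 → C:1 H:2
  CH2CH2OH → C:2 H:5 O:1
Element totals:
  C: 11
  H: 23
  Cl: 1
  O: 1

23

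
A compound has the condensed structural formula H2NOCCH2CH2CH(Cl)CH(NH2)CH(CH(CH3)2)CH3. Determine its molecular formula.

C10H21ClN2O

Atom tally by fragment:
  H2NOCCH2 → C:2 H:4 O:1 N:1
  CH2 → C:1 H:2
  CH(Cl) → C:1 H:1 Cl:1
  CH(NH2) → C:1 H:3 N:1
  CH(CH(CH3)2) → C:4 H:8
  CH3 → C:1 H:3
Element totals:
  C: 10
  H: 21
  Cl: 1
  N: 2
  O: 1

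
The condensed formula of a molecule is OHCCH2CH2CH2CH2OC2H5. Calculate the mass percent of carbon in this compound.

Element totals:
  C: 7
  H: 14
  O: 2
Molecular formula: C7H14O2.
Molar mass = 130.187 g/mol.
Mass from C: 7 × 12.011 = 84.077 g/mol.
%C = 84.077 / 130.187 × 100 = 64.58%.

64.58%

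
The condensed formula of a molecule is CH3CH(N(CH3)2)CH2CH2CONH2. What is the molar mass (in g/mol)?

Atom tally by fragment:
  CH3 → C:1 H:3
  CH(N(CH3)2) → C:3 H:7 N:1
  CH2 → C:1 H:2
  CH2CONH2 → C:2 H:4 O:1 N:1
Element totals:
  C: 7
  H: 16
  N: 2
  O: 1
Molecular formula: C7H16N2O.
  M = 7(12.011) + 16(1.008) + 2(14.007) + 15.999
    = 84.077 + 16.128 + 28.014 + 15.999 = 144.218

144.22 g/mol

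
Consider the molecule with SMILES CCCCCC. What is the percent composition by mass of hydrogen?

Atom tally by fragment:
  CH3 → C:1 H:3
  CH2 → C:1 H:2
  CH2 → C:1 H:2
  CH2 → C:1 H:2
  CH2 → C:1 H:2
  CH3 → C:1 H:3
Element totals:
  C: 6
  H: 14
Molecular formula: C6H14.
Molar mass = 86.178 g/mol.
Mass from H: 14 × 1.008 = 14.112 g/mol.
%H = 14.112 / 86.178 × 100 = 16.38%.

16.38%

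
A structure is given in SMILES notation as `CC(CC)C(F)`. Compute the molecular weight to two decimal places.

Atom tally by fragment:
  CH3 → C:1 H:3
  CH(C2H5) → C:3 H:6
  CH2F → C:1 H:2 F:1
Element totals:
  C: 5
  H: 11
  F: 1
Molecular formula: C5H11F.
  M = 5(12.011) + 11(1.008) + 18.998
    = 60.055 + 11.088 + 18.998 = 90.141

90.14 g/mol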